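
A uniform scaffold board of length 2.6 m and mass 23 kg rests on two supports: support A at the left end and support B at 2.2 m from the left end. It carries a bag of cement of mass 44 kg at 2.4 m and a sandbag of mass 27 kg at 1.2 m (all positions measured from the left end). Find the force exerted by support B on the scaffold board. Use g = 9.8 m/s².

Take moments about support A.
Beam weight: 23 × 9.8 = 225.4 N down at 1.3 m → arm 1.3 m, τ = 225.4 × 1.3 = 293 N·m clockwise.
Bag of cement: 44 × 9.8 = 431.2 N down at 2.4 m → arm 2.4 m, τ = 431.2 × 2.4 = 1035 N·m clockwise.
Sandbag: 27 × 9.8 = 264.6 N down at 1.2 m → arm 1.2 m, τ = 264.6 × 1.2 = 317.5 N·m clockwise.
Net load moment about support A = 1646 N·m clockwise.
Reaction R at support B is upward at 2.2 m, arm 2.2 m → moment R × 2.2 counterclockwise.
Setting net torque to zero: R × 2.2 = 1646 → R = 748 N.

R_B ≈ 748 N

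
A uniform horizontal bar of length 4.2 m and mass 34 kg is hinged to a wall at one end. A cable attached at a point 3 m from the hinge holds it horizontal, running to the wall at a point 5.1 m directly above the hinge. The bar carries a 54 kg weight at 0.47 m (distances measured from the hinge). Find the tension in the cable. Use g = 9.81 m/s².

About the hinge:
Beam weight: 34 × 9.81 = 333.5 N down at 2.1 m → arm 2.1 m, τ = 333.5 × 2.1 = 700.4 N·m clockwise.
Weight: 54 × 9.81 = 529.7 N down at 0.47 m → arm 0.47 m, τ = 529.7 × 0.47 = 249 N·m clockwise.
Total clockwise load moment = 949.4 N·m.
The cable tension T acts at 3 m; only its component perpendicular to the bar, T sinθ, produces torque. sinθ = h/√(h²+d²) = 5.1/√(5.1²+3²) = 0.8619.
Στ = 0 ⇒ T × 3 × 0.8619 = 949.4 ⇒ T = 949.4 / 2.586 = 367 N.

T ≈ 367 N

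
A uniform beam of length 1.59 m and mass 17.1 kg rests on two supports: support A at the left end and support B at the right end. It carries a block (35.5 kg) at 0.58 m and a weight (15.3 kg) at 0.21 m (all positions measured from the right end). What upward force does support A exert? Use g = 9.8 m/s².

R_A ≈ 231 N

Choose support B as the axis so its reaction then has zero moment arm.
Beam weight: 17.1 × 9.8 = 167.6 N down at 0.795 m → arm 0.795 m, τ = 167.6 × 0.795 = 133.2 N·m counterclockwise.
Block: 35.5 × 9.8 = 347.9 N down at 0.58 m → arm 0.58 m, τ = 347.9 × 0.58 = 201.8 N·m counterclockwise.
Weight: 15.3 × 9.8 = 149.9 N down at 0.21 m → arm 0.21 m, τ = 149.9 × 0.21 = 31.48 N·m counterclockwise.
Net load moment about support B = 366.5 N·m counterclockwise.
Reaction R at support A is upward at 1.59 m, arm 1.59 m → moment R × 1.59 clockwise.
Setting net torque to zero: R × 1.59 = 366.5 → R = 231 N.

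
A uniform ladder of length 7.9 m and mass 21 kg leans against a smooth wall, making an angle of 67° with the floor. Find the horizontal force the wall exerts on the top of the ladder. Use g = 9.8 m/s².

About the foot of the ladder:
Ladder weight 21×9.8 = 205.8 N acts at 3.95 m along the ladder; its horizontal arm is 3.95·cos67° = 1.543 m → τ = 317.5 N·m clockwise.
Wall normal N acts horizontally at the top; its moment arm is the height L sinθ = 7.9·sin67° = 7.272 m, counterclockwise.
Setting net torque to zero: N × 7.272 = 317.5 → N = 43.7 N.

N_wall ≈ 43.7 N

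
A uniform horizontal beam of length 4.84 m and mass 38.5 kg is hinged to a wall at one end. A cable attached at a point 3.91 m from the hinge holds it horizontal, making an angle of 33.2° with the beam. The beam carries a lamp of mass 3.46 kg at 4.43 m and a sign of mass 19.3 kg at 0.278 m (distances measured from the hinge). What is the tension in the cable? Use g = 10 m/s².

Choose the hinge as the axis so the unknown hinge reaction has zero arm there.
Beam weight: 38.5 × 10 = 385 N down at 2.42 m → arm 2.42 m, τ = 385 × 2.42 = 931.7 N·m clockwise.
Lamp: 3.46 × 10 = 34.6 N down at 4.43 m → arm 4.43 m, τ = 34.6 × 4.43 = 153.3 N·m clockwise.
Sign: 19.3 × 10 = 193 N down at 0.278 m → arm 0.278 m, τ = 193 × 0.278 = 53.65 N·m clockwise.
Total clockwise load moment = 1139 N·m.
The cable tension T acts at 3.91 m; only its component perpendicular to the beam, T sinθ, produces torque. sin 33.2° = 0.5476.
For rotational equilibrium, T × 3.91 × 0.5476 = 1139, so T = 1139 / 2.141 = 532 N.

T ≈ 532 N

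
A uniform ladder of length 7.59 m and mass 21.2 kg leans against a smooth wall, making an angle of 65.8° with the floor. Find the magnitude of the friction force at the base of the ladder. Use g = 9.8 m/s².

f ≈ 46.7 N

Choose the foot of the ladder as the axis so the floor normal and friction both act there and drop out.
Ladder weight 21.2×9.8 = 207.8 N acts at 3.795 m along the ladder; its horizontal arm is 3.795·cos65.8° = 1.556 m → τ = 323.3 N·m clockwise.
Wall normal N acts horizontally at the top; its moment arm is the height L sinθ = 7.59·sin65.8° = 6.923 m, counterclockwise.
Setting net torque to zero: N × 6.923 = 323.3 → N = 46.7 N.
ΣFx = 0: friction at the foot balances the wall's push, so f = N_wall = 46.7 N.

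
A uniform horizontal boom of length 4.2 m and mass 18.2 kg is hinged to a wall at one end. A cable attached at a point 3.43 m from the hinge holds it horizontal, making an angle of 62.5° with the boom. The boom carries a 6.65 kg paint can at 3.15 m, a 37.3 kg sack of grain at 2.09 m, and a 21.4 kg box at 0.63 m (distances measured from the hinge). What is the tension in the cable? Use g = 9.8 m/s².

T ≈ 485 N

Taking torques about the hinge:
Beam weight: 18.2 × 9.8 = 178.4 N down at 2.1 m → arm 2.1 m, τ = 178.4 × 2.1 = 374.6 N·m clockwise.
Paint can: 6.65 × 9.8 = 65.17 N down at 3.15 m → arm 3.15 m, τ = 65.17 × 3.15 = 205.3 N·m clockwise.
Sack of grain: 37.3 × 9.8 = 365.5 N down at 2.09 m → arm 2.09 m, τ = 365.5 × 2.09 = 763.9 N·m clockwise.
Box: 21.4 × 9.8 = 209.7 N down at 0.63 m → arm 0.63 m, τ = 209.7 × 0.63 = 132.1 N·m clockwise.
Total clockwise load moment = 1476 N·m.
The cable tension T acts at 3.43 m; only its component perpendicular to the boom, T sinθ, produces torque. sin 62.5° = 0.887.
Στ = 0 ⇒ T × 3.43 × 0.887 = 1476 ⇒ T = 1476 / 3.042 = 485 N.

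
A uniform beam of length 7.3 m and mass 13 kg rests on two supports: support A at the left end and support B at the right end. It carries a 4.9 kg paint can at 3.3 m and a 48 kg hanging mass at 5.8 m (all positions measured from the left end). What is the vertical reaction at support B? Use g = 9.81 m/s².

Sum moments about support A (its reaction then has zero moment arm).
Beam weight: 13 × 9.81 = 127.5 N down at 3.65 m → arm 3.65 m, τ = 127.5 × 3.65 = 465.4 N·m clockwise.
Paint can: 4.9 × 9.81 = 48.07 N down at 3.3 m → arm 3.3 m, τ = 48.07 × 3.3 = 158.6 N·m clockwise.
Hanging mass: 48 × 9.81 = 470.9 N down at 5.8 m → arm 5.8 m, τ = 470.9 × 5.8 = 2731 N·m clockwise.
Net load moment about support A = 3355 N·m clockwise.
Reaction R at support B is upward at 7.3 m, arm 7.3 m → moment R × 7.3 counterclockwise.
Setting net torque to zero: R × 7.3 = 3355 → R = 460 N.

R_B ≈ 460 N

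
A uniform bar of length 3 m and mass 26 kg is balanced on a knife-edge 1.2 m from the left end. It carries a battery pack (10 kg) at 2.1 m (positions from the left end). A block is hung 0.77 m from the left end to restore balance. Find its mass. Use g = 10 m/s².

Choose the knife-edge (at 1.2 m from the left end) as the axis so the support reaction has zero arm there.
Beam weight: 26 × 10 = 260 N down at 1.5 m → arm 0.3 m, τ = 260 × 0.3 = 78 N·m clockwise.
Battery pack: 10 × 10 = 100 N down at 2.1 m → arm 0.9 m, τ = 100 × 0.9 = 90 N·m clockwise.
Net moment of known loads = 168 N·m clockwise.
An unknown mass m at 0.77 m has arm 0.43 m; its moment is m·g·0.43 counterclockwise.
Setting net torque to zero: m × 10 × 0.43 = 168 → m = 168 / (10 × 0.43) = 39.1 kg.

m ≈ 39.1 kg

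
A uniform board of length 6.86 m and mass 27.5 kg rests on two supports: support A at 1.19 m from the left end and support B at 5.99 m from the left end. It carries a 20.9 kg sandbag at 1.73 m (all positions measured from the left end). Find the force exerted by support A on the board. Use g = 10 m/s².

R_A ≈ 332 N

Taking torques about support B:
Beam weight: 27.5 × 10 = 275 N down at 3.43 m → arm 2.56 m, τ = 275 × 2.56 = 704 N·m counterclockwise.
Sandbag: 20.9 × 10 = 209 N down at 1.73 m → arm 4.26 m, τ = 209 × 4.26 = 890.3 N·m counterclockwise.
Net load moment about support B = 1594 N·m counterclockwise.
Reaction R at support A is upward at 1.19 m, arm 4.8 m → moment R × 4.8 clockwise.
Setting net torque to zero: R × 4.8 = 1594 → R = 332 N.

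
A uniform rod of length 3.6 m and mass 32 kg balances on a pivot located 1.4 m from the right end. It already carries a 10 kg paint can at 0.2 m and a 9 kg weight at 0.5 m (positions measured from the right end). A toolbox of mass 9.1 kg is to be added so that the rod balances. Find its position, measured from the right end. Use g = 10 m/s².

x ≈ 2.2 m from the right end

Sum moments about the pivot (at 1.4 m from the right end) (the support reaction has zero arm there).
Beam weight: 32 × 10 = 320 N down at 1.8 m → arm 0.4 m, τ = 320 × 0.4 = 128 N·m counterclockwise.
Paint can: 10 × 10 = 100 N down at 0.2 m → arm 1.2 m, τ = 100 × 1.2 = 120 N·m clockwise.
Weight: 9 × 10 = 90 N down at 0.5 m → arm 0.9 m, τ = 90 × 0.9 = 81 N·m clockwise.
Net moment of existing loads = 73 N·m clockwise.
The toolbox weighs 9.1 × 10 = 91 N and must supply an equal counterclockwise moment, so its lever arm about the pivot is 73 / 91 = 0.802 m.
That puts it at 1.4 + 0.802 = 2.2 m from the right end.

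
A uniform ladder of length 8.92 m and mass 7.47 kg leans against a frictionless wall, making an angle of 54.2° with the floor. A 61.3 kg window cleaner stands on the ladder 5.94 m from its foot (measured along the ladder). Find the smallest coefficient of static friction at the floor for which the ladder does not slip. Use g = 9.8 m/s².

μ_min ≈ 0.467

Sum moments about the foot of the ladder (the floor normal and friction both act there and drop out).
Ladder weight 7.47×9.8 = 73.21 N acts at 4.46 m along the ladder; its horizontal arm is 4.46·cos54.2° = 2.609 m → τ = 191 N·m clockwise.
Window cleaner: 61.3×9.8 = 600.7 N at 5.94 m → arm 3.475 m → τ = 2087 N·m clockwise.
Wall normal N acts horizontally at the top; its moment arm is the height L sinθ = 8.92·sin54.2° = 7.235 m, counterclockwise.
For rotational equilibrium, N × 7.235 = 2278, so N = 314.9 N.
ΣFx = 0 ⇒ f = N_wall = 314.9 N. ΣFy = 0 ⇒ N_floor = 673.9 N.
μ_min = f / N_floor = 314.9 / 673.9 = 0.467.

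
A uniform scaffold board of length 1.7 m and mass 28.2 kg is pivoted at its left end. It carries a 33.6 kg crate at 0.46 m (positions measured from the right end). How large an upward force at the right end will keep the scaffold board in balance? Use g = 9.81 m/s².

F ≈ 379 N

About the left end:
Beam weight: 28.2 × 9.81 = 276.6 N down at 0.85 m → arm 0.85 m, τ = 276.6 × 0.85 = 235.1 N·m clockwise.
Crate: 33.6 × 9.81 = 329.6 N down at 0.46 m → arm 1.24 m, τ = 329.6 × 1.24 = 408.7 N·m clockwise.
Net moment of the loads = 643.8 N·m clockwise.
The upward force F acts at the right end, arm 1.7 m, giving F × 1.7 counterclockwise.
Στ = 0 ⇒ F × 1.7 = 643.8 ⇒ F = 643.8 / 1.7 = 379 N.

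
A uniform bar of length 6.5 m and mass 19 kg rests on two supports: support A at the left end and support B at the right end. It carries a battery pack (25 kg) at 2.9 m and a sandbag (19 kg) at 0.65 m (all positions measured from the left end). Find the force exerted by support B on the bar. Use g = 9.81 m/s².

Take moments about support A.
Beam weight: 19 × 9.81 = 186.4 N down at 3.25 m → arm 3.25 m, τ = 186.4 × 3.25 = 605.8 N·m clockwise.
Battery pack: 25 × 9.81 = 245.2 N down at 2.9 m → arm 2.9 m, τ = 245.2 × 2.9 = 711.1 N·m clockwise.
Sandbag: 19 × 9.81 = 186.4 N down at 0.65 m → arm 0.65 m, τ = 186.4 × 0.65 = 121.2 N·m clockwise.
Net load moment about support A = 1438 N·m clockwise.
Reaction R at support B is upward at 6.5 m, arm 6.5 m → moment R × 6.5 counterclockwise.
Στ = 0 ⇒ R × 6.5 = 1438 ⇒ R = 221 N.

R_B ≈ 221 N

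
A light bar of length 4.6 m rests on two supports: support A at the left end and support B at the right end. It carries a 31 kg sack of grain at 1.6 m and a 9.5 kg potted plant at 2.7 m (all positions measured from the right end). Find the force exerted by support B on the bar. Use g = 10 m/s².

R_B ≈ 241 N

Take moments about support A.
Sack of grain: 31 × 10 = 310 N down at 1.6 m → arm 3 m, τ = 310 × 3 = 930 N·m clockwise.
Potted plant: 9.5 × 10 = 95 N down at 2.7 m → arm 1.9 m, τ = 95 × 1.9 = 180.5 N·m clockwise.
Net load moment about support A = 1110 N·m clockwise.
Reaction R at support B is upward at 0 m, arm 4.6 m → moment R × 4.6 counterclockwise.
For rotational equilibrium, R × 4.6 = 1110, so R = 241 N.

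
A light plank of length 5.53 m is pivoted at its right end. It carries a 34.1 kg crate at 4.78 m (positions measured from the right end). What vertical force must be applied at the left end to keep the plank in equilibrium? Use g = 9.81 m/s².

F ≈ 289 N

Choose the right end as the axis so the unknown pivot reaction has zero arm there.
Crate: 34.1 × 9.81 = 334.5 N down at 4.78 m → arm 4.78 m, τ = 334.5 × 4.78 = 1599 N·m counterclockwise.
Net moment of the loads = 1599 N·m counterclockwise.
The upward force F acts at the left end, arm 5.53 m, giving F × 5.53 clockwise.
Setting net torque to zero: F × 5.53 = 1599 → F = 1599 / 5.53 = 289 N.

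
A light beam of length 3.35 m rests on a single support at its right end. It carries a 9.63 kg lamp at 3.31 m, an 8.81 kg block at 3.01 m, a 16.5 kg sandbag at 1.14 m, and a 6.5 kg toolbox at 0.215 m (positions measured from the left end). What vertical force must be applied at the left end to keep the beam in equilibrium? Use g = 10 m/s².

Taking torques about the right end:
Lamp: 9.63 × 10 = 96.3 N down at 3.31 m → arm 0.04 m, τ = 96.3 × 0.04 = 3.852 N·m counterclockwise.
Block: 8.81 × 10 = 88.1 N down at 3.01 m → arm 0.34 m, τ = 88.1 × 0.34 = 29.95 N·m counterclockwise.
Sandbag: 16.5 × 10 = 165 N down at 1.14 m → arm 2.21 m, τ = 165 × 2.21 = 364.6 N·m counterclockwise.
Toolbox: 6.5 × 10 = 65 N down at 0.215 m → arm 3.135 m, τ = 65 × 3.135 = 203.8 N·m counterclockwise.
Net moment of the loads = 602.2 N·m counterclockwise.
The upward force F acts at the left end, arm 3.35 m, giving F × 3.35 clockwise.
For rotational equilibrium, F × 3.35 = 602.2, so F = 602.2 / 3.35 = 180 N.

F ≈ 180 N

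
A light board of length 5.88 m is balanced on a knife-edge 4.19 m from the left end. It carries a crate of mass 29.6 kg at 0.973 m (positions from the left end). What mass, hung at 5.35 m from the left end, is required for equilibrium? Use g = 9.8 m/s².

m ≈ 82.1 kg

About the knife-edge (at 4.19 m from the left end):
Crate: 29.6 × 9.8 = 290.1 N down at 0.973 m → arm 3.217 m, τ = 290.1 × 3.217 = 933.3 N·m counterclockwise.
Net moment of known loads = 933.3 N·m counterclockwise.
An unknown mass m at 5.35 m has arm 1.16 m; its moment is m·g·1.16 clockwise.
Setting net torque to zero: m × 9.8 × 1.16 = 933.3 → m = 933.3 / (9.8 × 1.16) = 82.1 kg.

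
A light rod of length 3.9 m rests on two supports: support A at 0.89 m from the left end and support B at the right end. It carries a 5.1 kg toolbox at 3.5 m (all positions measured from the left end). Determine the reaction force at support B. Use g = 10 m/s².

R_B ≈ 44.2 N

Take moments about support A.
Toolbox: 5.1 × 10 = 51 N down at 3.5 m → arm 2.61 m, τ = 51 × 2.61 = 133.1 N·m clockwise.
Net load moment about support A = 133.1 N·m clockwise.
Reaction R at support B is upward at 3.9 m, arm 3.01 m → moment R × 3.01 counterclockwise.
Setting net torque to zero: R × 3.01 = 133.1 → R = 44.2 N.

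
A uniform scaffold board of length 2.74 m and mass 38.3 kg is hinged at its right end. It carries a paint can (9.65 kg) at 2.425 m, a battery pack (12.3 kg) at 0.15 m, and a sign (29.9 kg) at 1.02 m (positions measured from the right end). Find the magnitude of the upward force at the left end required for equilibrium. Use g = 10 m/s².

F ≈ 395 N

Sum moments about the right end (the unknown pivot reaction has zero arm there).
Beam weight: 38.3 × 10 = 383 N down at 1.37 m → arm 1.37 m, τ = 383 × 1.37 = 524.7 N·m counterclockwise.
Paint can: 9.65 × 10 = 96.5 N down at 2.425 m → arm 2.425 m, τ = 96.5 × 2.425 = 234 N·m counterclockwise.
Battery pack: 12.3 × 10 = 123 N down at 0.15 m → arm 0.15 m, τ = 123 × 0.15 = 18.45 N·m counterclockwise.
Sign: 29.9 × 10 = 299 N down at 1.02 m → arm 1.02 m, τ = 299 × 1.02 = 305 N·m counterclockwise.
Net moment of the loads = 1082 N·m counterclockwise.
The upward force F acts at the left end, arm 2.74 m, giving F × 2.74 clockwise.
Στ = 0 ⇒ F × 2.74 = 1082 ⇒ F = 1082 / 2.74 = 395 N.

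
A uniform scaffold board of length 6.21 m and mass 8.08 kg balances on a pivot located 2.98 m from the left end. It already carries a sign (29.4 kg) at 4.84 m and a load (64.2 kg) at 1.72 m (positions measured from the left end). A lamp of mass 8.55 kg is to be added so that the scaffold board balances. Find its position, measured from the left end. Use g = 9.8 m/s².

Take moments about the pivot (at 2.98 m from the left end).
Beam weight: 8.08 × 9.8 = 79.18 N down at 3.105 m → arm 0.125 m, τ = 79.18 × 0.125 = 9.898 N·m clockwise.
Sign: 29.4 × 9.8 = 288.1 N down at 4.84 m → arm 1.86 m, τ = 288.1 × 1.86 = 535.9 N·m clockwise.
Load: 64.2 × 9.8 = 629.2 N down at 1.72 m → arm 1.26 m, τ = 629.2 × 1.26 = 792.8 N·m counterclockwise.
Net moment of existing loads = 247 N·m counterclockwise.
The lamp weighs 8.55 × 9.8 = 83.79 N and must supply an equal clockwise moment, so its lever arm about the pivot is 247 / 83.79 = 2.95 m.
That puts it at 2.98 + 2.95 = 5.93 m from the left end.

x ≈ 5.93 m from the left end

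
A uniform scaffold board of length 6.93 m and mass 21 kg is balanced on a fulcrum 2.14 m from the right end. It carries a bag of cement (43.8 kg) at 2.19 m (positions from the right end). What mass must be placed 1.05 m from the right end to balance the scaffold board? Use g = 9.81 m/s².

m ≈ 27.5 kg

Sum moments about the fulcrum (at 2.14 m from the right end) (the support reaction has zero arm there).
Beam weight: 21 × 9.81 = 206 N down at 3.465 m → arm 1.325 m, τ = 206 × 1.325 = 272.9 N·m counterclockwise.
Bag of cement: 43.8 × 9.81 = 429.7 N down at 2.19 m → arm 0.05 m, τ = 429.7 × 0.05 = 21.48 N·m counterclockwise.
Net moment of known loads = 294.4 N·m counterclockwise.
An unknown mass m at 1.05 m has arm 1.09 m; its moment is m·g·1.09 clockwise.
Balancing moments: m × 9.81 × 1.09 = 294.4, giving m = 294.4 / (9.81 × 1.09) = 27.5 kg.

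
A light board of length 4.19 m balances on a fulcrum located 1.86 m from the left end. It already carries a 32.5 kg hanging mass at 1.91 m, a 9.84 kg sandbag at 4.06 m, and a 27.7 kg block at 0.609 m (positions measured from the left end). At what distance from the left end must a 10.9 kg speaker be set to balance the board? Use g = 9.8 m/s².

About the fulcrum (at 1.86 m from the left end):
Hanging mass: 32.5 × 9.8 = 318.5 N down at 1.91 m → arm 0.05 m, τ = 318.5 × 0.05 = 15.93 N·m clockwise.
Sandbag: 9.84 × 9.8 = 96.43 N down at 4.06 m → arm 2.2 m, τ = 96.43 × 2.2 = 212.1 N·m clockwise.
Block: 27.7 × 9.8 = 271.5 N down at 0.609 m → arm 1.251 m, τ = 271.5 × 1.251 = 339.6 N·m counterclockwise.
Net moment of existing loads = 111.6 N·m counterclockwise.
The speaker weighs 10.9 × 9.8 = 106.8 N and must supply an equal clockwise moment, so its lever arm about the fulcrum is 111.6 / 106.8 = 1.04 m.
That puts it at 1.86 + 1.04 = 2.9 m from the left end.

x ≈ 2.9 m from the left end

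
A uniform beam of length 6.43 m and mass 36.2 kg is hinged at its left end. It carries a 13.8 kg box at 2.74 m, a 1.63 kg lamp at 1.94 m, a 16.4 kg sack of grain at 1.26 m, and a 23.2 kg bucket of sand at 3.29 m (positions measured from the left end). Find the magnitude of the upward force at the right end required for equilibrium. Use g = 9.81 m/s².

Choose the left end as the axis so the unknown pivot reaction has zero arm there.
Beam weight: 36.2 × 9.81 = 355.1 N down at 3.215 m → arm 3.215 m, τ = 355.1 × 3.215 = 1142 N·m clockwise.
Box: 13.8 × 9.81 = 135.4 N down at 2.74 m → arm 2.74 m, τ = 135.4 × 2.74 = 371 N·m clockwise.
Lamp: 1.63 × 9.81 = 15.99 N down at 1.94 m → arm 1.94 m, τ = 15.99 × 1.94 = 31.02 N·m clockwise.
Sack of grain: 16.4 × 9.81 = 160.9 N down at 1.26 m → arm 1.26 m, τ = 160.9 × 1.26 = 202.7 N·m clockwise.
Bucket of sand: 23.2 × 9.81 = 227.6 N down at 3.29 m → arm 3.29 m, τ = 227.6 × 3.29 = 748.8 N·m clockwise.
Net moment of the loads = 2496 N·m clockwise.
The upward force F acts at the right end, arm 6.43 m, giving F × 6.43 counterclockwise.
Balancing moments: F × 6.43 = 2496, giving F = 2496 / 6.43 = 388 N.

F ≈ 388 N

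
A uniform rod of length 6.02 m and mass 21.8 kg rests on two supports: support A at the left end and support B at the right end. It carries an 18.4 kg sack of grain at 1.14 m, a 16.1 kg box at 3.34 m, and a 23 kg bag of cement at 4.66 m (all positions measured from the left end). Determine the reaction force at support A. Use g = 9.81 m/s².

Choose support B as the axis so its reaction then has zero moment arm.
Beam weight: 21.8 × 9.81 = 213.9 N down at 3.01 m → arm 3.01 m, τ = 213.9 × 3.01 = 643.8 N·m counterclockwise.
Sack of grain: 18.4 × 9.81 = 180.5 N down at 1.14 m → arm 4.88 m, τ = 180.5 × 4.88 = 880.8 N·m counterclockwise.
Box: 16.1 × 9.81 = 157.9 N down at 3.34 m → arm 2.68 m, τ = 157.9 × 2.68 = 423.2 N·m counterclockwise.
Bag of cement: 23 × 9.81 = 225.6 N down at 4.66 m → arm 1.36 m, τ = 225.6 × 1.36 = 306.8 N·m counterclockwise.
Net load moment about support B = 2255 N·m counterclockwise.
Reaction R at support A is upward at 0 m, arm 6.02 m → moment R × 6.02 clockwise.
Balancing moments: R × 6.02 = 2255, giving R = 375 N.

R_A ≈ 375 N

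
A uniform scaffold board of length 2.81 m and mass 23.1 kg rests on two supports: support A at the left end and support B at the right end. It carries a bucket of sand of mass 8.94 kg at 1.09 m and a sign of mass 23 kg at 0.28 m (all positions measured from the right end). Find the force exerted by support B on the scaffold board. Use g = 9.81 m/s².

Choose support A as the axis so its reaction then has zero moment arm.
Beam weight: 23.1 × 9.81 = 226.6 N down at 1.405 m → arm 1.405 m, τ = 226.6 × 1.405 = 318.4 N·m clockwise.
Bucket of sand: 8.94 × 9.81 = 87.7 N down at 1.09 m → arm 1.72 m, τ = 87.7 × 1.72 = 150.8 N·m clockwise.
Sign: 23 × 9.81 = 225.6 N down at 0.28 m → arm 2.53 m, τ = 225.6 × 2.53 = 570.8 N·m clockwise.
Net load moment about support A = 1040 N·m clockwise.
Reaction R at support B is upward at 0 m, arm 2.81 m → moment R × 2.81 counterclockwise.
For rotational equilibrium, R × 2.81 = 1040, so R = 370 N.

R_B ≈ 370 N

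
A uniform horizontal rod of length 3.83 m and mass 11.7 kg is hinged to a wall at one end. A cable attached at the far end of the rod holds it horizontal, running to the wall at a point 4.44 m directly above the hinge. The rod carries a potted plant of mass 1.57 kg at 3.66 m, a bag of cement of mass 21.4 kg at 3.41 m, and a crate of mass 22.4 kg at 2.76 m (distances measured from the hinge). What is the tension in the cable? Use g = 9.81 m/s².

T ≈ 551 N

About the hinge:
Beam weight: 11.7 × 9.81 = 114.8 N down at 1.915 m → arm 1.915 m, τ = 114.8 × 1.915 = 219.8 N·m clockwise.
Potted plant: 1.57 × 9.81 = 15.4 N down at 3.66 m → arm 3.66 m, τ = 15.4 × 3.66 = 56.36 N·m clockwise.
Bag of cement: 21.4 × 9.81 = 209.9 N down at 3.41 m → arm 3.41 m, τ = 209.9 × 3.41 = 715.8 N·m clockwise.
Crate: 22.4 × 9.81 = 219.7 N down at 2.76 m → arm 2.76 m, τ = 219.7 × 2.76 = 606.4 N·m clockwise.
Total clockwise load moment = 1598 N·m.
The cable tension T acts at 3.83 m; only its component perpendicular to the rod, T sinθ, produces torque. sinθ = h/√(h²+d²) = 4.44/√(4.44²+3.83²) = 0.7572.
Balancing moments: T × 3.83 × 0.7572 = 1598, giving T = 1598 / 2.9 = 551 N.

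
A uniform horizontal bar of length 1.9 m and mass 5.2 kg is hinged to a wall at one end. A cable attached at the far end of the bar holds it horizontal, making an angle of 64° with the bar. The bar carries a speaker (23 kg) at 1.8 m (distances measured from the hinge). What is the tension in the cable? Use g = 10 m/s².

Take moments about the hinge.
Beam weight: 5.2 × 10 = 52 N down at 0.95 m → arm 0.95 m, τ = 52 × 0.95 = 49.4 N·m clockwise.
Speaker: 23 × 10 = 230 N down at 1.8 m → arm 1.8 m, τ = 230 × 1.8 = 414 N·m clockwise.
Total clockwise load moment = 463.4 N·m.
The cable tension T acts at 1.9 m; only its component perpendicular to the bar, T sinθ, produces torque. sin 64° = 0.8988.
Στ = 0 ⇒ T × 1.9 × 0.8988 = 463.4 ⇒ T = 463.4 / 1.708 = 271 N.

T ≈ 271 N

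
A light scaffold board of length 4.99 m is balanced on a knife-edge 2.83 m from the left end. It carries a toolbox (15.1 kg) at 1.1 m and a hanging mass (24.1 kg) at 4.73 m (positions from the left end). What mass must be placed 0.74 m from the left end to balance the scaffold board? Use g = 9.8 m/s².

Take moments about the knife-edge (at 2.83 m from the left end).
Toolbox: 15.1 × 9.8 = 148 N down at 1.1 m → arm 1.73 m, τ = 148 × 1.73 = 256 N·m counterclockwise.
Hanging mass: 24.1 × 9.8 = 236.2 N down at 4.73 m → arm 1.9 m, τ = 236.2 × 1.9 = 448.8 N·m clockwise.
Net moment of known loads = 192.8 N·m clockwise.
An unknown mass m at 0.74 m has arm 2.09 m; its moment is m·g·2.09 counterclockwise.
Στ = 0 ⇒ m × 9.8 × 2.09 = 192.8 ⇒ m = 192.8 / (9.8 × 2.09) = 9.41 kg.

m ≈ 9.41 kg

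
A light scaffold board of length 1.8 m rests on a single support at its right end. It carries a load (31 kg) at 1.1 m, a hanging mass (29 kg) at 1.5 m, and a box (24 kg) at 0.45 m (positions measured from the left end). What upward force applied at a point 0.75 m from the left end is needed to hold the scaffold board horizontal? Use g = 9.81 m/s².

About the right end:
Load: 31 × 9.81 = 304.1 N down at 1.1 m → arm 0.7 m, τ = 304.1 × 0.7 = 212.9 N·m counterclockwise.
Hanging mass: 29 × 9.81 = 284.5 N down at 1.5 m → arm 0.3 m, τ = 284.5 × 0.3 = 85.35 N·m counterclockwise.
Box: 24 × 9.81 = 235.4 N down at 0.45 m → arm 1.35 m, τ = 235.4 × 1.35 = 317.8 N·m counterclockwise.
Net moment of the loads = 616 N·m counterclockwise.
The upward force F acts at a point 0.75 m from the left end, arm 1.05 m, giving F × 1.05 clockwise.
For rotational equilibrium, F × 1.05 = 616, so F = 616 / 1.05 = 587 N.

F ≈ 587 N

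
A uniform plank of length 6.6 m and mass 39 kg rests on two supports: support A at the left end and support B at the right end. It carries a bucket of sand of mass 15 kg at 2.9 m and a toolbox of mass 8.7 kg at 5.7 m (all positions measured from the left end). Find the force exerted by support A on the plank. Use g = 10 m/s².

Choose support B as the axis so its reaction then has zero moment arm.
Beam weight: 39 × 10 = 390 N down at 3.3 m → arm 3.3 m, τ = 390 × 3.3 = 1287 N·m counterclockwise.
Bucket of sand: 15 × 10 = 150 N down at 2.9 m → arm 3.7 m, τ = 150 × 3.7 = 555 N·m counterclockwise.
Toolbox: 8.7 × 10 = 87 N down at 5.7 m → arm 0.9 m, τ = 87 × 0.9 = 78.3 N·m counterclockwise.
Net load moment about support B = 1920 N·m counterclockwise.
Reaction R at support A is upward at 0 m, arm 6.6 m → moment R × 6.6 clockwise.
Balancing moments: R × 6.6 = 1920, giving R = 291 N.

R_A ≈ 291 N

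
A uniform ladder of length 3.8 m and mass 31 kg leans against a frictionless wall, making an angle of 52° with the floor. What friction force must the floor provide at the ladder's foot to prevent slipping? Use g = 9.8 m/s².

About the foot of the ladder:
Ladder weight 31×9.8 = 303.8 N acts at 1.9 m along the ladder; its horizontal arm is 1.9·cos52° = 1.17 m → τ = 355.4 N·m clockwise.
Wall normal N acts horizontally at the top; its moment arm is the height L sinθ = 3.8·sin52° = 2.994 m, counterclockwise.
Setting net torque to zero: N × 2.994 = 355.4 → N = 119 N.
ΣFx = 0: friction at the foot balances the wall's push, so f = N_wall = 119 N.

f ≈ 119 N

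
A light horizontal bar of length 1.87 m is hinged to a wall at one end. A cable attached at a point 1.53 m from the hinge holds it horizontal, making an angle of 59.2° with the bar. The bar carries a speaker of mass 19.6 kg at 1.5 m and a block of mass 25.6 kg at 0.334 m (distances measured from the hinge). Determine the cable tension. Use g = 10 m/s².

T ≈ 289 N

About the hinge:
Speaker: 19.6 × 10 = 196 N down at 1.5 m → arm 1.5 m, τ = 196 × 1.5 = 294 N·m clockwise.
Block: 25.6 × 10 = 256 N down at 0.334 m → arm 0.334 m, τ = 256 × 0.334 = 85.5 N·m clockwise.
Total clockwise load moment = 379.5 N·m.
The cable tension T acts at 1.53 m; only its component perpendicular to the bar, T sinθ, produces torque. sin 59.2° = 0.859.
For rotational equilibrium, T × 1.53 × 0.859 = 379.5, so T = 379.5 / 1.314 = 289 N.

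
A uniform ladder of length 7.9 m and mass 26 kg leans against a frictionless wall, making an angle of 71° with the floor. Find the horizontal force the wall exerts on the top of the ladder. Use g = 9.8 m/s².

N_wall ≈ 43.9 N

Take moments about the foot of the ladder.
Ladder weight 26×9.8 = 254.8 N acts at 3.95 m along the ladder; its horizontal arm is 3.95·cos71° = 1.286 m → τ = 327.7 N·m clockwise.
Wall normal N acts horizontally at the top; its moment arm is the height L sinθ = 7.9·sin71° = 7.47 m, counterclockwise.
Setting net torque to zero: N × 7.47 = 327.7 → N = 43.9 N.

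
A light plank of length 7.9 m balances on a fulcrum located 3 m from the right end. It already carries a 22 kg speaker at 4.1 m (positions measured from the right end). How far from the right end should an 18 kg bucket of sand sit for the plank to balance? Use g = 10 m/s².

Taking torques about the fulcrum (at 3 m from the right end):
Speaker: 22 × 10 = 220 N down at 4.1 m → arm 1.1 m, τ = 220 × 1.1 = 242 N·m counterclockwise.
Net moment of existing loads = 242 N·m counterclockwise.
The bucket of sand weighs 18 × 10 = 180 N and must supply an equal clockwise moment, so its lever arm about the fulcrum is 242 / 180 = 1.34 m.
That puts it at 3 − 1.34 = 1.66 m from the right end.

x ≈ 1.66 m from the right end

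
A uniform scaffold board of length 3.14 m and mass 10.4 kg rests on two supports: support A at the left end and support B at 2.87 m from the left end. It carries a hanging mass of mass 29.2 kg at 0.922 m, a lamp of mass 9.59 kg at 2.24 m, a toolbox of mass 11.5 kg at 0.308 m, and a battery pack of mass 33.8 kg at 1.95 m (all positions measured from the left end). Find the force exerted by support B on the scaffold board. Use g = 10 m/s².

Choose support A as the axis so its reaction then has zero moment arm.
Beam weight: 10.4 × 10 = 104 N down at 1.57 m → arm 1.57 m, τ = 104 × 1.57 = 163.3 N·m clockwise.
Hanging mass: 29.2 × 10 = 292 N down at 0.922 m → arm 0.922 m, τ = 292 × 0.922 = 269.2 N·m clockwise.
Lamp: 9.59 × 10 = 95.9 N down at 2.24 m → arm 2.24 m, τ = 95.9 × 2.24 = 214.8 N·m clockwise.
Toolbox: 11.5 × 10 = 115 N down at 0.308 m → arm 0.308 m, τ = 115 × 0.308 = 35.42 N·m clockwise.
Battery pack: 33.8 × 10 = 338 N down at 1.95 m → arm 1.95 m, τ = 338 × 1.95 = 659.1 N·m clockwise.
Net load moment about support A = 1342 N·m clockwise.
Reaction R at support B is upward at 2.87 m, arm 2.87 m → moment R × 2.87 counterclockwise.
Balancing moments: R × 2.87 = 1342, giving R = 468 N.

R_B ≈ 468 N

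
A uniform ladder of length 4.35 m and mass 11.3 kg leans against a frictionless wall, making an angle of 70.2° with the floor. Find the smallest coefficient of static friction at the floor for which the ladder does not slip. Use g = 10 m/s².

μ_min ≈ 0.18

Sum moments about the foot of the ladder (the floor normal and friction both act there and drop out).
Ladder weight 11.3×10 = 113 N acts at 2.175 m along the ladder; its horizontal arm is 2.175·cos70.2° = 0.7368 m → τ = 83.26 N·m clockwise.
Wall normal N acts horizontally at the top; its moment arm is the height L sinθ = 4.35·sin70.2° = 4.093 m, counterclockwise.
Setting net torque to zero: N × 4.093 = 83.26 → N = 20.34 N.
ΣFx = 0 ⇒ f = N_wall = 20.34 N. ΣFy = 0 ⇒ N_floor = 113 N.
μ_min = f / N_floor = 20.34 / 113 = 0.18.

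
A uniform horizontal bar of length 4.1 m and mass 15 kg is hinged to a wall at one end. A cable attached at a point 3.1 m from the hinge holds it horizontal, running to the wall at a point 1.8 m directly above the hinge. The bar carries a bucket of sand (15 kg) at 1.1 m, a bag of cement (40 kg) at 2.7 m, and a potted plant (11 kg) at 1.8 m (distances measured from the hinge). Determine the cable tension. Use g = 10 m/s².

T ≈ 1120 N

Taking torques about the hinge:
Beam weight: 15 × 10 = 150 N down at 2.05 m → arm 2.05 m, τ = 150 × 2.05 = 307.5 N·m clockwise.
Bucket of sand: 15 × 10 = 150 N down at 1.1 m → arm 1.1 m, τ = 150 × 1.1 = 165 N·m clockwise.
Bag of cement: 40 × 10 = 400 N down at 2.7 m → arm 2.7 m, τ = 400 × 2.7 = 1080 N·m clockwise.
Potted plant: 11 × 10 = 110 N down at 1.8 m → arm 1.8 m, τ = 110 × 1.8 = 198 N·m clockwise.
Total clockwise load moment = 1750 N·m.
The cable tension T acts at 3.1 m; only its component perpendicular to the bar, T sinθ, produces torque. sinθ = h/√(h²+d²) = 1.8/√(1.8²+3.1²) = 0.5021.
Balancing moments: T × 3.1 × 0.5021 = 1750, giving T = 1750 / 1.557 = 1120 N.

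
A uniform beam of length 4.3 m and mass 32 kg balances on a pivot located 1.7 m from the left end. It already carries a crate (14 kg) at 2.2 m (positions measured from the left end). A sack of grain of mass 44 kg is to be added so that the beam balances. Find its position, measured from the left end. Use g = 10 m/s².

x ≈ 1.21 m from the left end

Choose the pivot (at 1.7 m from the left end) as the axis so the support reaction has zero arm there.
Beam weight: 32 × 10 = 320 N down at 2.15 m → arm 0.45 m, τ = 320 × 0.45 = 144 N·m clockwise.
Crate: 14 × 10 = 140 N down at 2.2 m → arm 0.5 m, τ = 140 × 0.5 = 70 N·m clockwise.
Net moment of existing loads = 214 N·m clockwise.
The sack of grain weighs 44 × 10 = 440 N and must supply an equal counterclockwise moment, so its lever arm about the pivot is 214 / 440 = 0.486 m.
That puts it at 1.7 − 0.486 = 1.21 m from the left end.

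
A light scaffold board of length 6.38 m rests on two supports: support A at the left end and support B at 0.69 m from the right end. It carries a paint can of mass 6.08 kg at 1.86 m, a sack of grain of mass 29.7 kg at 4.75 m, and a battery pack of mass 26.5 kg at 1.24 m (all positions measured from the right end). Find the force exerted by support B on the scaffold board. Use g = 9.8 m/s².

R_B ≈ 365 N

Take moments about support A.
Paint can: 6.08 × 9.8 = 59.58 N down at 1.86 m → arm 4.52 m, τ = 59.58 × 4.52 = 269.3 N·m clockwise.
Sack of grain: 29.7 × 9.8 = 291.1 N down at 4.75 m → arm 1.63 m, τ = 291.1 × 1.63 = 474.5 N·m clockwise.
Battery pack: 26.5 × 9.8 = 259.7 N down at 1.24 m → arm 5.14 m, τ = 259.7 × 5.14 = 1335 N·m clockwise.
Net load moment about support A = 2079 N·m clockwise.
Reaction R at support B is upward at 0.69 m, arm 5.69 m → moment R × 5.69 counterclockwise.
Balancing moments: R × 5.69 = 2079, giving R = 365 N.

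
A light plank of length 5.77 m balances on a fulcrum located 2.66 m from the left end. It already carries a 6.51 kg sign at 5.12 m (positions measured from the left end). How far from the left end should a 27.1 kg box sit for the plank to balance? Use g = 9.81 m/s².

Taking torques about the fulcrum (at 2.66 m from the left end):
Sign: 6.51 × 9.81 = 63.86 N down at 5.12 m → arm 2.46 m, τ = 63.86 × 2.46 = 157.1 N·m clockwise.
Net moment of existing loads = 157.1 N·m clockwise.
The box weighs 27.1 × 9.81 = 265.9 N and must supply an equal counterclockwise moment, so its lever arm about the fulcrum is 157.1 / 265.9 = 0.591 m.
That puts it at 2.66 − 0.591 = 2.07 m from the left end.

x ≈ 2.07 m from the left end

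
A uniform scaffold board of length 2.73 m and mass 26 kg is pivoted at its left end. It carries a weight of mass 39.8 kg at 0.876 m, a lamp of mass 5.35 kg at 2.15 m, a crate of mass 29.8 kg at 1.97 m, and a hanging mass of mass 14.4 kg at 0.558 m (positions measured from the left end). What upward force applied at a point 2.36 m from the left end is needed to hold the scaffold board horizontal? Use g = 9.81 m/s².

F ≈ 618 N

Taking torques about the left end:
Beam weight: 26 × 9.81 = 255.1 N down at 1.365 m → arm 1.365 m, τ = 255.1 × 1.365 = 348.2 N·m clockwise.
Weight: 39.8 × 9.81 = 390.4 N down at 0.876 m → arm 0.876 m, τ = 390.4 × 0.876 = 342 N·m clockwise.
Lamp: 5.35 × 9.81 = 52.48 N down at 2.15 m → arm 2.15 m, τ = 52.48 × 2.15 = 112.8 N·m clockwise.
Crate: 29.8 × 9.81 = 292.3 N down at 1.97 m → arm 1.97 m, τ = 292.3 × 1.97 = 575.8 N·m clockwise.
Hanging mass: 14.4 × 9.81 = 141.3 N down at 0.558 m → arm 0.558 m, τ = 141.3 × 0.558 = 78.85 N·m clockwise.
Net moment of the loads = 1458 N·m clockwise.
The upward force F acts at a point 2.36 m from the left end, arm 2.36 m, giving F × 2.36 counterclockwise.
For rotational equilibrium, F × 2.36 = 1458, so F = 1458 / 2.36 = 618 N.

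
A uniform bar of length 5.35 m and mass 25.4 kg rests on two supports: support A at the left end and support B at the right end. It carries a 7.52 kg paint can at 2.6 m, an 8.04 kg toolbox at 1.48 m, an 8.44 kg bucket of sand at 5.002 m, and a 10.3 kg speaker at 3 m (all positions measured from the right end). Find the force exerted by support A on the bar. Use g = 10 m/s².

Take moments about support B.
Beam weight: 25.4 × 10 = 254 N down at 2.675 m → arm 2.675 m, τ = 254 × 2.675 = 679.4 N·m counterclockwise.
Paint can: 7.52 × 10 = 75.2 N down at 2.6 m → arm 2.6 m, τ = 75.2 × 2.6 = 195.5 N·m counterclockwise.
Toolbox: 8.04 × 10 = 80.4 N down at 1.48 m → arm 1.48 m, τ = 80.4 × 1.48 = 119 N·m counterclockwise.
Bucket of sand: 8.44 × 10 = 84.4 N down at 5.002 m → arm 5.002 m, τ = 84.4 × 5.002 = 422.2 N·m counterclockwise.
Speaker: 10.3 × 10 = 103 N down at 3 m → arm 3 m, τ = 103 × 3 = 309 N·m counterclockwise.
Net load moment about support B = 1725 N·m counterclockwise.
Reaction R at support A is upward at 5.35 m, arm 5.35 m → moment R × 5.35 clockwise.
For rotational equilibrium, R × 5.35 = 1725, so R = 322 N.

R_A ≈ 322 N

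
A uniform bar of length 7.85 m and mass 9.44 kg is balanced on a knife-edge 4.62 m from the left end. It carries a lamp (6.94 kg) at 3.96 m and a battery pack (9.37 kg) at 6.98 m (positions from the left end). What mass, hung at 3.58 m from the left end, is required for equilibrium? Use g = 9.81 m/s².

About the knife-edge (at 4.62 m from the left end):
Beam weight: 9.44 × 9.81 = 92.61 N down at 3.925 m → arm 0.695 m, τ = 92.61 × 0.695 = 64.36 N·m counterclockwise.
Lamp: 6.94 × 9.81 = 68.08 N down at 3.96 m → arm 0.66 m, τ = 68.08 × 0.66 = 44.93 N·m counterclockwise.
Battery pack: 9.37 × 9.81 = 91.92 N down at 6.98 m → arm 2.36 m, τ = 91.92 × 2.36 = 216.9 N·m clockwise.
Net moment of known loads = 107.6 N·m clockwise.
An unknown mass m at 3.58 m has arm 1.04 m; its moment is m·g·1.04 counterclockwise.
Στ = 0 ⇒ m × 9.81 × 1.04 = 107.6 ⇒ m = 107.6 / (9.81 × 1.04) = 10.5 kg.

m ≈ 10.5 kg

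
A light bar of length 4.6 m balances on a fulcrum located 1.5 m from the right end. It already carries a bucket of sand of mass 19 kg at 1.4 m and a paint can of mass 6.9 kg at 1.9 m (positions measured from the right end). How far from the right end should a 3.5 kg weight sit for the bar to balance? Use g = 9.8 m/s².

Choose the fulcrum (at 1.5 m from the right end) as the axis so the support reaction has zero arm there.
Bucket of sand: 19 × 9.8 = 186.2 N down at 1.4 m → arm 0.1 m, τ = 186.2 × 0.1 = 18.62 N·m clockwise.
Paint can: 6.9 × 9.8 = 67.62 N down at 1.9 m → arm 0.4 m, τ = 67.62 × 0.4 = 27.05 N·m counterclockwise.
Net moment of existing loads = 8.43 N·m counterclockwise.
The weight weighs 3.5 × 9.8 = 34.3 N and must supply an equal clockwise moment, so its lever arm about the fulcrum is 8.43 / 34.3 = 0.246 m.
That puts it at 1.5 − 0.246 = 1.25 m from the right end.

x ≈ 1.25 m from the right end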